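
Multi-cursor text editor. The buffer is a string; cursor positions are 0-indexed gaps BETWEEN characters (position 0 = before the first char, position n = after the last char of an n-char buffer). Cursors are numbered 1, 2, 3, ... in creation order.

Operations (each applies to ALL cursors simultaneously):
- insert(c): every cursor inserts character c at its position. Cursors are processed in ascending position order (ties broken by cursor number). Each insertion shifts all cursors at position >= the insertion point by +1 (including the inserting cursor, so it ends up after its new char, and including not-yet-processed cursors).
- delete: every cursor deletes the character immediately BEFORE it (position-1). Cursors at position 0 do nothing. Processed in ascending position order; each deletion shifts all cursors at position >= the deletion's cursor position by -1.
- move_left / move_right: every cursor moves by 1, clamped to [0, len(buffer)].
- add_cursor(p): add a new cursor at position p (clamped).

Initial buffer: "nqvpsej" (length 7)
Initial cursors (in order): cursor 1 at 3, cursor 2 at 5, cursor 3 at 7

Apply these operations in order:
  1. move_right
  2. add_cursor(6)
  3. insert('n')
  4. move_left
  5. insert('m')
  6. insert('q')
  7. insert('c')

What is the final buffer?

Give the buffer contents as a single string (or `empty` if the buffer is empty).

After op 1 (move_right): buffer="nqvpsej" (len 7), cursors c1@4 c2@6 c3@7, authorship .......
After op 2 (add_cursor(6)): buffer="nqvpsej" (len 7), cursors c1@4 c2@6 c4@6 c3@7, authorship .......
After op 3 (insert('n')): buffer="nqvpnsennjn" (len 11), cursors c1@5 c2@9 c4@9 c3@11, authorship ....1..24.3
After op 4 (move_left): buffer="nqvpnsennjn" (len 11), cursors c1@4 c2@8 c4@8 c3@10, authorship ....1..24.3
After op 5 (insert('m')): buffer="nqvpmnsenmmnjmn" (len 15), cursors c1@5 c2@11 c4@11 c3@14, authorship ....11..2244.33
After op 6 (insert('q')): buffer="nqvpmqnsenmmqqnjmqn" (len 19), cursors c1@6 c2@14 c4@14 c3@18, authorship ....111..224244.333
After op 7 (insert('c')): buffer="nqvpmqcnsenmmqqccnjmqcn" (len 23), cursors c1@7 c2@17 c4@17 c3@22, authorship ....1111..22424244.3333

Answer: nqvpmqcnsenmmqqccnjmqcn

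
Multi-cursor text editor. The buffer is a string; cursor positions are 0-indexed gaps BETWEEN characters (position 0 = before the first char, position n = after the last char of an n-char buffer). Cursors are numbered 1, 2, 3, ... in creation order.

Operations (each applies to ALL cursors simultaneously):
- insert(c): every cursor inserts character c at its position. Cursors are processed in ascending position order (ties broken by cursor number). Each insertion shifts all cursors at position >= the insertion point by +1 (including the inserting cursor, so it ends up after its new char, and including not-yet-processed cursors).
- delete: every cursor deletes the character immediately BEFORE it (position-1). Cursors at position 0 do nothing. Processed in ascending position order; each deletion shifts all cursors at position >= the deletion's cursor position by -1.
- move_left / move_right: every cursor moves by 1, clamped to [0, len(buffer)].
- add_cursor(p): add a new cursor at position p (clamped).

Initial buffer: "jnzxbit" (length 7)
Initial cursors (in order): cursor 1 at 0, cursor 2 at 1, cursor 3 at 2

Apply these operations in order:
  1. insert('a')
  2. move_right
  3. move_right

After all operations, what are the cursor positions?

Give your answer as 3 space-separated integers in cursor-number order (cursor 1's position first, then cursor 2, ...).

After op 1 (insert('a')): buffer="ajanazxbit" (len 10), cursors c1@1 c2@3 c3@5, authorship 1.2.3.....
After op 2 (move_right): buffer="ajanazxbit" (len 10), cursors c1@2 c2@4 c3@6, authorship 1.2.3.....
After op 3 (move_right): buffer="ajanazxbit" (len 10), cursors c1@3 c2@5 c3@7, authorship 1.2.3.....

Answer: 3 5 7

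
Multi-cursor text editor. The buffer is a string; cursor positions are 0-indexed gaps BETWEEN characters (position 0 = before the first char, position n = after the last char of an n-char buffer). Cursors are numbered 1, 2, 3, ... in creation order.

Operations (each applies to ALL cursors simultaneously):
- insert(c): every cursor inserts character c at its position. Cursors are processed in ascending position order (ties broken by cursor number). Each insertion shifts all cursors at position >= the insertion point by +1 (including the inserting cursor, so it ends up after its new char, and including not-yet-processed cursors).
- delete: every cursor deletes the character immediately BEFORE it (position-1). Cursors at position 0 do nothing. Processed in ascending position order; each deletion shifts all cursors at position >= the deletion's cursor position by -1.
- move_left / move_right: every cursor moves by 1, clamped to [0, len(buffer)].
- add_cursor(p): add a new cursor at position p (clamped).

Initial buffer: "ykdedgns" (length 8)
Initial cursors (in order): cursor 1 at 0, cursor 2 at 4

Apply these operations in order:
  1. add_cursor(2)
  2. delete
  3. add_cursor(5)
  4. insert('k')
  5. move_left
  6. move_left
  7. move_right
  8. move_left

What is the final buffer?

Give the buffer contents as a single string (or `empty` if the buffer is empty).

After op 1 (add_cursor(2)): buffer="ykdedgns" (len 8), cursors c1@0 c3@2 c2@4, authorship ........
After op 2 (delete): buffer="yddgns" (len 6), cursors c1@0 c3@1 c2@2, authorship ......
After op 3 (add_cursor(5)): buffer="yddgns" (len 6), cursors c1@0 c3@1 c2@2 c4@5, authorship ......
After op 4 (insert('k')): buffer="kykdkdgnks" (len 10), cursors c1@1 c3@3 c2@5 c4@9, authorship 1.3.2...4.
After op 5 (move_left): buffer="kykdkdgnks" (len 10), cursors c1@0 c3@2 c2@4 c4@8, authorship 1.3.2...4.
After op 6 (move_left): buffer="kykdkdgnks" (len 10), cursors c1@0 c3@1 c2@3 c4@7, authorship 1.3.2...4.
After op 7 (move_right): buffer="kykdkdgnks" (len 10), cursors c1@1 c3@2 c2@4 c4@8, authorship 1.3.2...4.
After op 8 (move_left): buffer="kykdkdgnks" (len 10), cursors c1@0 c3@1 c2@3 c4@7, authorship 1.3.2...4.

Answer: kykdkdgnks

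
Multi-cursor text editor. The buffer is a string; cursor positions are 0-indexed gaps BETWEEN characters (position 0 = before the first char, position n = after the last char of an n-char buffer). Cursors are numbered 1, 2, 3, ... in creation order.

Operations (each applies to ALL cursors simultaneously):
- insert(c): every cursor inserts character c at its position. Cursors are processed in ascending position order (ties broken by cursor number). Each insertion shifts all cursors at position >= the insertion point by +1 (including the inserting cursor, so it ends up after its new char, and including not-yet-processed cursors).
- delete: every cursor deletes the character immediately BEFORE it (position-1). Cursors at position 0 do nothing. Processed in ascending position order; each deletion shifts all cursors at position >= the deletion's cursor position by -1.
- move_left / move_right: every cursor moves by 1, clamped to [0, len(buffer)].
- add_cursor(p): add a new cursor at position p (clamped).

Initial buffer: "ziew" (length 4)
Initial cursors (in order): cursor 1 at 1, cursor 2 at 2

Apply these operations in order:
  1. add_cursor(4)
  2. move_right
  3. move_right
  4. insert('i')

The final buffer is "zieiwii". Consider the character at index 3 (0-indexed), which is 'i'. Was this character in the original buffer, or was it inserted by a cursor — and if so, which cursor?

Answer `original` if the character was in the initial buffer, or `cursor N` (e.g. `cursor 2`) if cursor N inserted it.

After op 1 (add_cursor(4)): buffer="ziew" (len 4), cursors c1@1 c2@2 c3@4, authorship ....
After op 2 (move_right): buffer="ziew" (len 4), cursors c1@2 c2@3 c3@4, authorship ....
After op 3 (move_right): buffer="ziew" (len 4), cursors c1@3 c2@4 c3@4, authorship ....
After op 4 (insert('i')): buffer="zieiwii" (len 7), cursors c1@4 c2@7 c3@7, authorship ...1.23
Authorship (.=original, N=cursor N): . . . 1 . 2 3
Index 3: author = 1

Answer: cursor 1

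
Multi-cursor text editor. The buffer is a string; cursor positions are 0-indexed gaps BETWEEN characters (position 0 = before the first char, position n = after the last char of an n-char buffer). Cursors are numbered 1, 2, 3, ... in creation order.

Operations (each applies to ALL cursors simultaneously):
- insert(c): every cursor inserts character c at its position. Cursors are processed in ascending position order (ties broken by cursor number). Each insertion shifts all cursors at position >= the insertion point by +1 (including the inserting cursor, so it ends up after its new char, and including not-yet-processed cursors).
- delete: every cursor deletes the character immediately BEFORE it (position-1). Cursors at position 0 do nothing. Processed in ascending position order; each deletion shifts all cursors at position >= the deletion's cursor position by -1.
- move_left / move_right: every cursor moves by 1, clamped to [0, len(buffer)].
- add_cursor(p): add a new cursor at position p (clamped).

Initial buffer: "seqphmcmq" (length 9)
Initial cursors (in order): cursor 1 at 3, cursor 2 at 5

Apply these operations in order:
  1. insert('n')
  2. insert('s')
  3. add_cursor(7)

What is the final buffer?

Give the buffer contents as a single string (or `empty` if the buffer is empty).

Answer: seqnsphnsmcmq

Derivation:
After op 1 (insert('n')): buffer="seqnphnmcmq" (len 11), cursors c1@4 c2@7, authorship ...1..2....
After op 2 (insert('s')): buffer="seqnsphnsmcmq" (len 13), cursors c1@5 c2@9, authorship ...11..22....
After op 3 (add_cursor(7)): buffer="seqnsphnsmcmq" (len 13), cursors c1@5 c3@7 c2@9, authorship ...11..22....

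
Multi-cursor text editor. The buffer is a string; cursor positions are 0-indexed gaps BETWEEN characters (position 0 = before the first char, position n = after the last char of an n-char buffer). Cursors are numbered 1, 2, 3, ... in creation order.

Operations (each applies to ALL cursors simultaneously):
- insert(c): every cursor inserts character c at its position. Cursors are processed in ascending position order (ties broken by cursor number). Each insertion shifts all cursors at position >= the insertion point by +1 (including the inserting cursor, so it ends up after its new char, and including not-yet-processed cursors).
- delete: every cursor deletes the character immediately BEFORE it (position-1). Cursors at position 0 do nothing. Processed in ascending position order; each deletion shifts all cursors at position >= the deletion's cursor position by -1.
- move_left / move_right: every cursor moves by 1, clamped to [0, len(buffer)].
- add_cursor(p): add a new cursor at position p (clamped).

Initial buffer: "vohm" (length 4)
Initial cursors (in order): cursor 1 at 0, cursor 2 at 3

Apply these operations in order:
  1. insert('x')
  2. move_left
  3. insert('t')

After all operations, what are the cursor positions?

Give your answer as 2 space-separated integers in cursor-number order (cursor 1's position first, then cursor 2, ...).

After op 1 (insert('x')): buffer="xvohxm" (len 6), cursors c1@1 c2@5, authorship 1...2.
After op 2 (move_left): buffer="xvohxm" (len 6), cursors c1@0 c2@4, authorship 1...2.
After op 3 (insert('t')): buffer="txvohtxm" (len 8), cursors c1@1 c2@6, authorship 11...22.

Answer: 1 6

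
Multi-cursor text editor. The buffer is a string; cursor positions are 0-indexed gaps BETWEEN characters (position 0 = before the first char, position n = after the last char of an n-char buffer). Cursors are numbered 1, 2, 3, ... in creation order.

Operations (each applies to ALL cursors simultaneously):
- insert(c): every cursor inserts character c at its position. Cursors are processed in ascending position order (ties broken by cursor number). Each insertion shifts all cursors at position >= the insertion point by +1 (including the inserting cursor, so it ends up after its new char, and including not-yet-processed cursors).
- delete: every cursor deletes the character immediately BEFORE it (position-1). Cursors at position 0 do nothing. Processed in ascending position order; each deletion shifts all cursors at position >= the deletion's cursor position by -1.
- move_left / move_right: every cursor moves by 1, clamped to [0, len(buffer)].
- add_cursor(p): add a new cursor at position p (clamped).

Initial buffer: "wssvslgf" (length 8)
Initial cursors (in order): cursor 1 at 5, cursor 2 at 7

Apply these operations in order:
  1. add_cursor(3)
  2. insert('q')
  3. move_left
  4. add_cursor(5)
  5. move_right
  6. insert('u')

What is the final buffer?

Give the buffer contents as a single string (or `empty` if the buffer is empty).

Answer: wssquvsuqulgquf

Derivation:
After op 1 (add_cursor(3)): buffer="wssvslgf" (len 8), cursors c3@3 c1@5 c2@7, authorship ........
After op 2 (insert('q')): buffer="wssqvsqlgqf" (len 11), cursors c3@4 c1@7 c2@10, authorship ...3..1..2.
After op 3 (move_left): buffer="wssqvsqlgqf" (len 11), cursors c3@3 c1@6 c2@9, authorship ...3..1..2.
After op 4 (add_cursor(5)): buffer="wssqvsqlgqf" (len 11), cursors c3@3 c4@5 c1@6 c2@9, authorship ...3..1..2.
After op 5 (move_right): buffer="wssqvsqlgqf" (len 11), cursors c3@4 c4@6 c1@7 c2@10, authorship ...3..1..2.
After op 6 (insert('u')): buffer="wssquvsuqulgquf" (len 15), cursors c3@5 c4@8 c1@10 c2@14, authorship ...33..411..22.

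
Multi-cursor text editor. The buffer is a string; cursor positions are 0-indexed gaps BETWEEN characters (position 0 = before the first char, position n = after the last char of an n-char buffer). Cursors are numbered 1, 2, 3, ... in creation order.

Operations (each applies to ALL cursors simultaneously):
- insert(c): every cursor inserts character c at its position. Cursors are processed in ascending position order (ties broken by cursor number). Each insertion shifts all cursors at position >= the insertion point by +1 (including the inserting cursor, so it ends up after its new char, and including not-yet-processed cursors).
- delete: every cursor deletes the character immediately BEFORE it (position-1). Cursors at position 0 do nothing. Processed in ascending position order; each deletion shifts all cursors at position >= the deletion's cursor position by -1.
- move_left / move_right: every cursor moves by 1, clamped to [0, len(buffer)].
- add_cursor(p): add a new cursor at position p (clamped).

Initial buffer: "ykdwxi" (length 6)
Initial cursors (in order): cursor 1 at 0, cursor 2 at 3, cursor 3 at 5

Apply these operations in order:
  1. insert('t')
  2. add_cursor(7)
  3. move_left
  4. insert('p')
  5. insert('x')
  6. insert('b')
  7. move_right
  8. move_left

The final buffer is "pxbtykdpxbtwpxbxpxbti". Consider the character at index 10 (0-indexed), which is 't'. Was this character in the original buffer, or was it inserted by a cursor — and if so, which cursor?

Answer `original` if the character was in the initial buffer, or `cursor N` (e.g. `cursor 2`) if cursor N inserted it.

After op 1 (insert('t')): buffer="tykdtwxti" (len 9), cursors c1@1 c2@5 c3@8, authorship 1...2..3.
After op 2 (add_cursor(7)): buffer="tykdtwxti" (len 9), cursors c1@1 c2@5 c4@7 c3@8, authorship 1...2..3.
After op 3 (move_left): buffer="tykdtwxti" (len 9), cursors c1@0 c2@4 c4@6 c3@7, authorship 1...2..3.
After op 4 (insert('p')): buffer="ptykdptwpxpti" (len 13), cursors c1@1 c2@6 c4@9 c3@11, authorship 11...22.4.33.
After op 5 (insert('x')): buffer="pxtykdpxtwpxxpxti" (len 17), cursors c1@2 c2@8 c4@12 c3@15, authorship 111...222.44.333.
After op 6 (insert('b')): buffer="pxbtykdpxbtwpxbxpxbti" (len 21), cursors c1@3 c2@10 c4@15 c3@19, authorship 1111...2222.444.3333.
After op 7 (move_right): buffer="pxbtykdpxbtwpxbxpxbti" (len 21), cursors c1@4 c2@11 c4@16 c3@20, authorship 1111...2222.444.3333.
After op 8 (move_left): buffer="pxbtykdpxbtwpxbxpxbti" (len 21), cursors c1@3 c2@10 c4@15 c3@19, authorship 1111...2222.444.3333.
Authorship (.=original, N=cursor N): 1 1 1 1 . . . 2 2 2 2 . 4 4 4 . 3 3 3 3 .
Index 10: author = 2

Answer: cursor 2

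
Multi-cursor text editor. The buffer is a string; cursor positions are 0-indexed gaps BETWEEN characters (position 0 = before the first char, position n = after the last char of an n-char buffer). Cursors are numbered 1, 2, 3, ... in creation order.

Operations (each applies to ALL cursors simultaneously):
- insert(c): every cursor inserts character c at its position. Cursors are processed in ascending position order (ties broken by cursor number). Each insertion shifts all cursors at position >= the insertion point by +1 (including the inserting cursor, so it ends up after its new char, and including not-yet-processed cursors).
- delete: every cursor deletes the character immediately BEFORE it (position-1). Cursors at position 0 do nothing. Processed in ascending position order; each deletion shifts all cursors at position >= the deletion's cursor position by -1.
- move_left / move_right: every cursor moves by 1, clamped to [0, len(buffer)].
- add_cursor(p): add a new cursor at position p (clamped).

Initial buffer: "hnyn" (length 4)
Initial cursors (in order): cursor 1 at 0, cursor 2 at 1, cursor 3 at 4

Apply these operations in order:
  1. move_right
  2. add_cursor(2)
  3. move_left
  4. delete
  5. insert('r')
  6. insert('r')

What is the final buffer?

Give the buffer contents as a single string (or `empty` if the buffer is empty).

Answer: rrrrrrnrrn

Derivation:
After op 1 (move_right): buffer="hnyn" (len 4), cursors c1@1 c2@2 c3@4, authorship ....
After op 2 (add_cursor(2)): buffer="hnyn" (len 4), cursors c1@1 c2@2 c4@2 c3@4, authorship ....
After op 3 (move_left): buffer="hnyn" (len 4), cursors c1@0 c2@1 c4@1 c3@3, authorship ....
After op 4 (delete): buffer="nn" (len 2), cursors c1@0 c2@0 c4@0 c3@1, authorship ..
After op 5 (insert('r')): buffer="rrrnrn" (len 6), cursors c1@3 c2@3 c4@3 c3@5, authorship 124.3.
After op 6 (insert('r')): buffer="rrrrrrnrrn" (len 10), cursors c1@6 c2@6 c4@6 c3@9, authorship 124124.33.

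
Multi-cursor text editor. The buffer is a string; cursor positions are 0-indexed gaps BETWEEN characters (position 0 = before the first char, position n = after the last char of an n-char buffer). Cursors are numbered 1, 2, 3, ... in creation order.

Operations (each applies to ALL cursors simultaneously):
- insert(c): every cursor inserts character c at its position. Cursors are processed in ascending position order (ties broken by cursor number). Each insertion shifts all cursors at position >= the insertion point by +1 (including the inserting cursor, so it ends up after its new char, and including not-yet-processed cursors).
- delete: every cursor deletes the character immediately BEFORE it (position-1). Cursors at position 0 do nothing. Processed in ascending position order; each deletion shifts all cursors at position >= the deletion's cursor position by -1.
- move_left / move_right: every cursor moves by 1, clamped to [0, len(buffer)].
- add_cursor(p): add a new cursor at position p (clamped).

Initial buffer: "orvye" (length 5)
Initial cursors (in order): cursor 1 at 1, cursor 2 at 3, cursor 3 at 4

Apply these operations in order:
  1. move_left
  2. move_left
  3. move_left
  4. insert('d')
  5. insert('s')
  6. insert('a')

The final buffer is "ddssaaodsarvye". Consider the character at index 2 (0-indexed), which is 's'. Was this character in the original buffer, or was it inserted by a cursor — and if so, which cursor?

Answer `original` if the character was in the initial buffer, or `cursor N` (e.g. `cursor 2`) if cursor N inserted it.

After op 1 (move_left): buffer="orvye" (len 5), cursors c1@0 c2@2 c3@3, authorship .....
After op 2 (move_left): buffer="orvye" (len 5), cursors c1@0 c2@1 c3@2, authorship .....
After op 3 (move_left): buffer="orvye" (len 5), cursors c1@0 c2@0 c3@1, authorship .....
After op 4 (insert('d')): buffer="ddodrvye" (len 8), cursors c1@2 c2@2 c3@4, authorship 12.3....
After op 5 (insert('s')): buffer="ddssodsrvye" (len 11), cursors c1@4 c2@4 c3@7, authorship 1212.33....
After op 6 (insert('a')): buffer="ddssaaodsarvye" (len 14), cursors c1@6 c2@6 c3@10, authorship 121212.333....
Authorship (.=original, N=cursor N): 1 2 1 2 1 2 . 3 3 3 . . . .
Index 2: author = 1

Answer: cursor 1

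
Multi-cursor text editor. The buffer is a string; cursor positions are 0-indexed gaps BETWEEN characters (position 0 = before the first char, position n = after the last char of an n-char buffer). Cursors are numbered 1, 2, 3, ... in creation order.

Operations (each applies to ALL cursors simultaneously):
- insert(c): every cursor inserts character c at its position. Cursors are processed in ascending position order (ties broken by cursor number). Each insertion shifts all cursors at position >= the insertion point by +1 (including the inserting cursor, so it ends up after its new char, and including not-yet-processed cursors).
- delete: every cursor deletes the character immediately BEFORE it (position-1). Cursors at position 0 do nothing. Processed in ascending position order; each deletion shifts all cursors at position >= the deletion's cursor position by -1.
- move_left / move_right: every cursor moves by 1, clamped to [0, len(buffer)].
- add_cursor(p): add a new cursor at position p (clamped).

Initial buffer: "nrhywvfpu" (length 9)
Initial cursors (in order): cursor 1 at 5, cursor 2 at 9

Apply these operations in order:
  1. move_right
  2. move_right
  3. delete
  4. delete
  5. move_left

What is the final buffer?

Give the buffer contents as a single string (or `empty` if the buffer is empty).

After op 1 (move_right): buffer="nrhywvfpu" (len 9), cursors c1@6 c2@9, authorship .........
After op 2 (move_right): buffer="nrhywvfpu" (len 9), cursors c1@7 c2@9, authorship .........
After op 3 (delete): buffer="nrhywvp" (len 7), cursors c1@6 c2@7, authorship .......
After op 4 (delete): buffer="nrhyw" (len 5), cursors c1@5 c2@5, authorship .....
After op 5 (move_left): buffer="nrhyw" (len 5), cursors c1@4 c2@4, authorship .....

Answer: nrhyw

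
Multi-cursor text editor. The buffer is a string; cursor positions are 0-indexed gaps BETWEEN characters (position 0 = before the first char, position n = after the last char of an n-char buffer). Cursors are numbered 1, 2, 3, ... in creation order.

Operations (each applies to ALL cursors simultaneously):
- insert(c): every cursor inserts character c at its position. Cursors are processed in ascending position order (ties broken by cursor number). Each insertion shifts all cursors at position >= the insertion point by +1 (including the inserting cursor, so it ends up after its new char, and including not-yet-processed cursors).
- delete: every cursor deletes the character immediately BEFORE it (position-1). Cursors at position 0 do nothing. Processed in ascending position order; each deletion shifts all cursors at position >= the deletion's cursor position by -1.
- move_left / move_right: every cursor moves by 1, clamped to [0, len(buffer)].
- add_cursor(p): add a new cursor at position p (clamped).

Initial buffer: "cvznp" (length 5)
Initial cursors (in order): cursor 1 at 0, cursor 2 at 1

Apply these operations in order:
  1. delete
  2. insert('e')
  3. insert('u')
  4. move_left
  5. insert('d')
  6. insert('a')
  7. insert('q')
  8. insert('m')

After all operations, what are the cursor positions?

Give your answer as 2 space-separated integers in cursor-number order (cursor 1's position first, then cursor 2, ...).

Answer: 11 11

Derivation:
After op 1 (delete): buffer="vznp" (len 4), cursors c1@0 c2@0, authorship ....
After op 2 (insert('e')): buffer="eevznp" (len 6), cursors c1@2 c2@2, authorship 12....
After op 3 (insert('u')): buffer="eeuuvznp" (len 8), cursors c1@4 c2@4, authorship 1212....
After op 4 (move_left): buffer="eeuuvznp" (len 8), cursors c1@3 c2@3, authorship 1212....
After op 5 (insert('d')): buffer="eeudduvznp" (len 10), cursors c1@5 c2@5, authorship 121122....
After op 6 (insert('a')): buffer="eeuddaauvznp" (len 12), cursors c1@7 c2@7, authorship 12112122....
After op 7 (insert('q')): buffer="eeuddaaqquvznp" (len 14), cursors c1@9 c2@9, authorship 1211212122....
After op 8 (insert('m')): buffer="eeuddaaqqmmuvznp" (len 16), cursors c1@11 c2@11, authorship 121121212122....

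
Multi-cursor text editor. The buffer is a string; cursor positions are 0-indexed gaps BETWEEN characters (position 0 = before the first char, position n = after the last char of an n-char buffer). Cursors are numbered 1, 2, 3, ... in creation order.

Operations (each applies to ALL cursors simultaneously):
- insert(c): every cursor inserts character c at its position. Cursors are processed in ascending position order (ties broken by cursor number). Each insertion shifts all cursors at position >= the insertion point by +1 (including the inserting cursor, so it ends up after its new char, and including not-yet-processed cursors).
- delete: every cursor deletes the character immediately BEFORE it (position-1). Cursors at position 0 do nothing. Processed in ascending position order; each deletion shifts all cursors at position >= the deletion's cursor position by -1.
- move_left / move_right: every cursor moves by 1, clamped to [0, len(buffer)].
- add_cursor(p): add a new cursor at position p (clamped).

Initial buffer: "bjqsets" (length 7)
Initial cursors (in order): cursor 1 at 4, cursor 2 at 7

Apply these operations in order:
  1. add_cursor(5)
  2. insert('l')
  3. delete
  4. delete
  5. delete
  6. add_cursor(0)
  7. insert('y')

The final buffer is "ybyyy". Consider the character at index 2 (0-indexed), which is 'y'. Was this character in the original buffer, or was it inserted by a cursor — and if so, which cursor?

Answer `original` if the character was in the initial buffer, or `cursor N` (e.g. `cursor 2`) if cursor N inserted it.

After op 1 (add_cursor(5)): buffer="bjqsets" (len 7), cursors c1@4 c3@5 c2@7, authorship .......
After op 2 (insert('l')): buffer="bjqsleltsl" (len 10), cursors c1@5 c3@7 c2@10, authorship ....1.3..2
After op 3 (delete): buffer="bjqsets" (len 7), cursors c1@4 c3@5 c2@7, authorship .......
After op 4 (delete): buffer="bjqt" (len 4), cursors c1@3 c3@3 c2@4, authorship ....
After op 5 (delete): buffer="b" (len 1), cursors c1@1 c2@1 c3@1, authorship .
After op 6 (add_cursor(0)): buffer="b" (len 1), cursors c4@0 c1@1 c2@1 c3@1, authorship .
After op 7 (insert('y')): buffer="ybyyy" (len 5), cursors c4@1 c1@5 c2@5 c3@5, authorship 4.123
Authorship (.=original, N=cursor N): 4 . 1 2 3
Index 2: author = 1

Answer: cursor 1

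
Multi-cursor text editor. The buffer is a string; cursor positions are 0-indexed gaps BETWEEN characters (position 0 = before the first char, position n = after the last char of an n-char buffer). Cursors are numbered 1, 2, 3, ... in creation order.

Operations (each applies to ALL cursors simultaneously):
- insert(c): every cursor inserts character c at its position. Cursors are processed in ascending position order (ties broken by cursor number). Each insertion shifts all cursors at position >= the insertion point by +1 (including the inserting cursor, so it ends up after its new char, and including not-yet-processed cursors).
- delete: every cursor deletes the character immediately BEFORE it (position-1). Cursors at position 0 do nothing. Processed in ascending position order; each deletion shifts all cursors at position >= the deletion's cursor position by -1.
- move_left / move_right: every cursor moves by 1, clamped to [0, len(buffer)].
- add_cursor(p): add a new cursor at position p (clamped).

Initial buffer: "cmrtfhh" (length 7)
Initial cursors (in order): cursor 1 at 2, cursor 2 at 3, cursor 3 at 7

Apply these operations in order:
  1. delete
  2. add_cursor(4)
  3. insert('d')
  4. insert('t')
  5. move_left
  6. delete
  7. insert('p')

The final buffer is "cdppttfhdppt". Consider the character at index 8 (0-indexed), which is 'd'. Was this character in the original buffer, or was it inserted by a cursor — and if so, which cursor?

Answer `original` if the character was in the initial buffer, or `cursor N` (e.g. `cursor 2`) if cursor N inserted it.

Answer: cursor 3

Derivation:
After op 1 (delete): buffer="ctfh" (len 4), cursors c1@1 c2@1 c3@4, authorship ....
After op 2 (add_cursor(4)): buffer="ctfh" (len 4), cursors c1@1 c2@1 c3@4 c4@4, authorship ....
After op 3 (insert('d')): buffer="cddtfhdd" (len 8), cursors c1@3 c2@3 c3@8 c4@8, authorship .12...34
After op 4 (insert('t')): buffer="cddtttfhddtt" (len 12), cursors c1@5 c2@5 c3@12 c4@12, authorship .1212...3434
After op 5 (move_left): buffer="cddtttfhddtt" (len 12), cursors c1@4 c2@4 c3@11 c4@11, authorship .1212...3434
After op 6 (delete): buffer="cdttfhdt" (len 8), cursors c1@2 c2@2 c3@7 c4@7, authorship .12...34
After op 7 (insert('p')): buffer="cdppttfhdppt" (len 12), cursors c1@4 c2@4 c3@11 c4@11, authorship .1122...3344
Authorship (.=original, N=cursor N): . 1 1 2 2 . . . 3 3 4 4
Index 8: author = 3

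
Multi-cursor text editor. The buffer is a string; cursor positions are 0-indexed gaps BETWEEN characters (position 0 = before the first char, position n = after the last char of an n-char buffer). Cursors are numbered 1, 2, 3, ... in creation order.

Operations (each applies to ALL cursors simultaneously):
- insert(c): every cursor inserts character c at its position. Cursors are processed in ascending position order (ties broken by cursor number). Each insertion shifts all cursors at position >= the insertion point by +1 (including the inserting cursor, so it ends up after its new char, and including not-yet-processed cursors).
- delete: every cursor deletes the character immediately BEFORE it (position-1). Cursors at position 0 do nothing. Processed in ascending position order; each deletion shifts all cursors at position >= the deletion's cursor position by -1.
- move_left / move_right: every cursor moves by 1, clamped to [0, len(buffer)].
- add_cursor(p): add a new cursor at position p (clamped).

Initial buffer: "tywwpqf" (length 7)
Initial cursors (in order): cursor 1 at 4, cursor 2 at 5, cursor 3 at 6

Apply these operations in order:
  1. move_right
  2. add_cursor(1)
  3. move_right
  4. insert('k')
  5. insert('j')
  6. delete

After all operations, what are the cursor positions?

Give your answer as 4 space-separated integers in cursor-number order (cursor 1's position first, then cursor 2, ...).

Answer: 8 11 11 3

Derivation:
After op 1 (move_right): buffer="tywwpqf" (len 7), cursors c1@5 c2@6 c3@7, authorship .......
After op 2 (add_cursor(1)): buffer="tywwpqf" (len 7), cursors c4@1 c1@5 c2@6 c3@7, authorship .......
After op 3 (move_right): buffer="tywwpqf" (len 7), cursors c4@2 c1@6 c2@7 c3@7, authorship .......
After op 4 (insert('k')): buffer="tykwwpqkfkk" (len 11), cursors c4@3 c1@8 c2@11 c3@11, authorship ..4....1.23
After op 5 (insert('j')): buffer="tykjwwpqkjfkkjj" (len 15), cursors c4@4 c1@10 c2@15 c3@15, authorship ..44....11.2323
After op 6 (delete): buffer="tykwwpqkfkk" (len 11), cursors c4@3 c1@8 c2@11 c3@11, authorship ..4....1.23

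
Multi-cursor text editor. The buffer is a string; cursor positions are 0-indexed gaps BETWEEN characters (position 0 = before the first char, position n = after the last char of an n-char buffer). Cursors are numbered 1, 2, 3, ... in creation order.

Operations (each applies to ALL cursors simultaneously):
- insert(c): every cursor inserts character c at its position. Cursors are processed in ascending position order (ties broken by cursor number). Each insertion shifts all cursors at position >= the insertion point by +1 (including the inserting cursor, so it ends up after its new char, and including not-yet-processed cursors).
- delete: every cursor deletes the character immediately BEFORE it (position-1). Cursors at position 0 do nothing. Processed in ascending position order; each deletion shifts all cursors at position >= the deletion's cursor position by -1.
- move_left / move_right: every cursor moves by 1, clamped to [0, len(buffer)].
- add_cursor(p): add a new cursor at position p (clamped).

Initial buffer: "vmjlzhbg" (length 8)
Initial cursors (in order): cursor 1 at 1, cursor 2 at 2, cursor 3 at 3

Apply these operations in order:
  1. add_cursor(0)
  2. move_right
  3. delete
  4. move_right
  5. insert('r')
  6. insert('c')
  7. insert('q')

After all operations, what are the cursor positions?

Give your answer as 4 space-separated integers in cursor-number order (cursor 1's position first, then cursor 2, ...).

Answer: 13 13 13 13

Derivation:
After op 1 (add_cursor(0)): buffer="vmjlzhbg" (len 8), cursors c4@0 c1@1 c2@2 c3@3, authorship ........
After op 2 (move_right): buffer="vmjlzhbg" (len 8), cursors c4@1 c1@2 c2@3 c3@4, authorship ........
After op 3 (delete): buffer="zhbg" (len 4), cursors c1@0 c2@0 c3@0 c4@0, authorship ....
After op 4 (move_right): buffer="zhbg" (len 4), cursors c1@1 c2@1 c3@1 c4@1, authorship ....
After op 5 (insert('r')): buffer="zrrrrhbg" (len 8), cursors c1@5 c2@5 c3@5 c4@5, authorship .1234...
After op 6 (insert('c')): buffer="zrrrrcccchbg" (len 12), cursors c1@9 c2@9 c3@9 c4@9, authorship .12341234...
After op 7 (insert('q')): buffer="zrrrrccccqqqqhbg" (len 16), cursors c1@13 c2@13 c3@13 c4@13, authorship .123412341234...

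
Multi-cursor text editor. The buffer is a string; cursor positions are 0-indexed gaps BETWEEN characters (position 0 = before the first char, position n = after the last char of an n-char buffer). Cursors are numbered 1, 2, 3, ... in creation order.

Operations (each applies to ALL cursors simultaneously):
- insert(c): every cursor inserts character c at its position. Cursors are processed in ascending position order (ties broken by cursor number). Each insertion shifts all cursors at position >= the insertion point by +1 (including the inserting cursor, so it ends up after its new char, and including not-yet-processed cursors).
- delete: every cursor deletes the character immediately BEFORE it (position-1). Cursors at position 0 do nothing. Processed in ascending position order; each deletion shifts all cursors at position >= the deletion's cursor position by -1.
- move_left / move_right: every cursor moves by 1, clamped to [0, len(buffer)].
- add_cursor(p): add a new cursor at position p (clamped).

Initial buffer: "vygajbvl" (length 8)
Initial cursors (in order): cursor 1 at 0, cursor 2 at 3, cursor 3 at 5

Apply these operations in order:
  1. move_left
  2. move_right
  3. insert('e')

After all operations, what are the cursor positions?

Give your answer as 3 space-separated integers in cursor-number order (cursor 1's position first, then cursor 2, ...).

Answer: 2 5 8

Derivation:
After op 1 (move_left): buffer="vygajbvl" (len 8), cursors c1@0 c2@2 c3@4, authorship ........
After op 2 (move_right): buffer="vygajbvl" (len 8), cursors c1@1 c2@3 c3@5, authorship ........
After op 3 (insert('e')): buffer="veygeajebvl" (len 11), cursors c1@2 c2@5 c3@8, authorship .1..2..3...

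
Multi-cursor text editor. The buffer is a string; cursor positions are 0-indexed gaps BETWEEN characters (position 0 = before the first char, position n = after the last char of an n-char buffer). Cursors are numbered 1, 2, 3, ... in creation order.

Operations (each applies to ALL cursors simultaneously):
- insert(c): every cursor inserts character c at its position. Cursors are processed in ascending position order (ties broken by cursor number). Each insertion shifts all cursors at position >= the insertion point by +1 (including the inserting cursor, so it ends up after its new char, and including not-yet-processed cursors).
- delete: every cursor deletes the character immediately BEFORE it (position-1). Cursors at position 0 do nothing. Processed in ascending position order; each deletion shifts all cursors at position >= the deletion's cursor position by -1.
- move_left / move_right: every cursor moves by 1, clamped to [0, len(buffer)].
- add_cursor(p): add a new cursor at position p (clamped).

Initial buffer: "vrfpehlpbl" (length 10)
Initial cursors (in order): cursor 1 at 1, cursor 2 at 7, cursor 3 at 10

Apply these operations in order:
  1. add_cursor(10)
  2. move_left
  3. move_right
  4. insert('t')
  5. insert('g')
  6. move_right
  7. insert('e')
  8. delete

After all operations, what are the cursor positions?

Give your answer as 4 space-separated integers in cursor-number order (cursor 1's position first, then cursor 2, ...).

After op 1 (add_cursor(10)): buffer="vrfpehlpbl" (len 10), cursors c1@1 c2@7 c3@10 c4@10, authorship ..........
After op 2 (move_left): buffer="vrfpehlpbl" (len 10), cursors c1@0 c2@6 c3@9 c4@9, authorship ..........
After op 3 (move_right): buffer="vrfpehlpbl" (len 10), cursors c1@1 c2@7 c3@10 c4@10, authorship ..........
After op 4 (insert('t')): buffer="vtrfpehltpbltt" (len 14), cursors c1@2 c2@9 c3@14 c4@14, authorship .1......2...34
After op 5 (insert('g')): buffer="vtgrfpehltgpblttgg" (len 18), cursors c1@3 c2@11 c3@18 c4@18, authorship .11......22...3434
After op 6 (move_right): buffer="vtgrfpehltgpblttgg" (len 18), cursors c1@4 c2@12 c3@18 c4@18, authorship .11......22...3434
After op 7 (insert('e')): buffer="vtgrefpehltgpeblttggee" (len 22), cursors c1@5 c2@14 c3@22 c4@22, authorship .11.1.....22.2..343434
After op 8 (delete): buffer="vtgrfpehltgpblttgg" (len 18), cursors c1@4 c2@12 c3@18 c4@18, authorship .11......22...3434

Answer: 4 12 18 18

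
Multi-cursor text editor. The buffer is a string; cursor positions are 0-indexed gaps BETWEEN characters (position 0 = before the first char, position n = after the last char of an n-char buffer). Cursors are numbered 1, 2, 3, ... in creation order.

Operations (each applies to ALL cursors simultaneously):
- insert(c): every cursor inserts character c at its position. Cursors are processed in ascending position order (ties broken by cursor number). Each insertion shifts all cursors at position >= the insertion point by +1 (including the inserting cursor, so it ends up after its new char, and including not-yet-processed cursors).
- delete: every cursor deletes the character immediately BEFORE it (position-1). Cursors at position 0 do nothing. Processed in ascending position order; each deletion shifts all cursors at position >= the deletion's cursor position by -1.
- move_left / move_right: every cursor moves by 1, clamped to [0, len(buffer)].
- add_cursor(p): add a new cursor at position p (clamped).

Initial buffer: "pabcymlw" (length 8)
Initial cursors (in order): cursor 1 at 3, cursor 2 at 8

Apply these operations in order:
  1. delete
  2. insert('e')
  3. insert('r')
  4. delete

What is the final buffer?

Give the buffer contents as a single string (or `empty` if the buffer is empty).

After op 1 (delete): buffer="pacyml" (len 6), cursors c1@2 c2@6, authorship ......
After op 2 (insert('e')): buffer="paecymle" (len 8), cursors c1@3 c2@8, authorship ..1....2
After op 3 (insert('r')): buffer="paercymler" (len 10), cursors c1@4 c2@10, authorship ..11....22
After op 4 (delete): buffer="paecymle" (len 8), cursors c1@3 c2@8, authorship ..1....2

Answer: paecymle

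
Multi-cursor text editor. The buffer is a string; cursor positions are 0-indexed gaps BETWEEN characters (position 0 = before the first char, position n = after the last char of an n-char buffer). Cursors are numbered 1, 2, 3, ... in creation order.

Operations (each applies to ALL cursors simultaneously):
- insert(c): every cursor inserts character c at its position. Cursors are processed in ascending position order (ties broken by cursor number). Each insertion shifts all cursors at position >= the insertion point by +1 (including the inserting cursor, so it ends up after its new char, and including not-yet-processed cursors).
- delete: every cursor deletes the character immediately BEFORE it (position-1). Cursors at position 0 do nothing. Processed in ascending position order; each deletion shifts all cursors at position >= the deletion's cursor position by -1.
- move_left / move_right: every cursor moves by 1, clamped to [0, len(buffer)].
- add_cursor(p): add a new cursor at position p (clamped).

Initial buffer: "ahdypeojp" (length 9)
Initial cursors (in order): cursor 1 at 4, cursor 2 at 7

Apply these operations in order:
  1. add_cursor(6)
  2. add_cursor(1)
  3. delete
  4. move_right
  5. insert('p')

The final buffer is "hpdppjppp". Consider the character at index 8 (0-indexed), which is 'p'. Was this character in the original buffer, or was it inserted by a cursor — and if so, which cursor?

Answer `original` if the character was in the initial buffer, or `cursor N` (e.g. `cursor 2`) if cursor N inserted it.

After op 1 (add_cursor(6)): buffer="ahdypeojp" (len 9), cursors c1@4 c3@6 c2@7, authorship .........
After op 2 (add_cursor(1)): buffer="ahdypeojp" (len 9), cursors c4@1 c1@4 c3@6 c2@7, authorship .........
After op 3 (delete): buffer="hdpjp" (len 5), cursors c4@0 c1@2 c2@3 c3@3, authorship .....
After op 4 (move_right): buffer="hdpjp" (len 5), cursors c4@1 c1@3 c2@4 c3@4, authorship .....
After op 5 (insert('p')): buffer="hpdppjppp" (len 9), cursors c4@2 c1@5 c2@8 c3@8, authorship .4..1.23.
Authorship (.=original, N=cursor N): . 4 . . 1 . 2 3 .
Index 8: author = original

Answer: original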